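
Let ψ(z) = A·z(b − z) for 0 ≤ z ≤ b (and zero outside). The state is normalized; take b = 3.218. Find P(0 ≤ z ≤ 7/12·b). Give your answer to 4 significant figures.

|ψ|² is the probability density, so P = ∫_{0}^{7/12·b} |ψ|² dz.
Since A² = 1/(b^5/30), this is the region integral divided by the full normalization integral.
Let u = z/b; then A² and the length scale cancel, so P = ∫_{0}^{7/12} u^2·(1 - u)^2 du ÷ ∫_{0}^{1} u^2·(1 - u)^2 du.
With ∫ u^2·(1 - u)^2 du = u^3·(6·u^2 - 15·u + 10)/30 + C, the region integral is ≈ 0.0217794 and the full one is 1/30.
This works out to P = 0.65338.

P ≈ 0.6534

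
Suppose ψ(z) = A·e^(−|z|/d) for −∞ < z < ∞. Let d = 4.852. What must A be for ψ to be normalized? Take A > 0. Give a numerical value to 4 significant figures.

The normalization condition is ∫|ψ|² dz = 1 from −∞ to ∞.
Recall ∫₀^∞ z^m e^(−z/β) dz = m!·β^(m+1), with ψ = A·e^(−|z|/d), the integral evaluates to A²·[d].
So A² = (d)^(−1).
Substituting d = 4.852 gives A² = 0.20610, so A = 0.45398.

A ≈ 0.4540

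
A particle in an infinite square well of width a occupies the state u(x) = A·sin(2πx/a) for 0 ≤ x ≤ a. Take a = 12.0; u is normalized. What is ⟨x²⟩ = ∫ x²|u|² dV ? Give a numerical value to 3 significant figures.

⟨x^2⟩ ≈ 46.2

By definition ⟨x²⟩ = ∫ x^2 |u(x)|² dx.
Using sin²θ = (1 − cos 2θ)/2, evaluating both integrals, ⟨x²⟩ = -a^2/(8·π^2) + a^2/3.
With a = 12.0, ⟨x^2⟩ = 46.18.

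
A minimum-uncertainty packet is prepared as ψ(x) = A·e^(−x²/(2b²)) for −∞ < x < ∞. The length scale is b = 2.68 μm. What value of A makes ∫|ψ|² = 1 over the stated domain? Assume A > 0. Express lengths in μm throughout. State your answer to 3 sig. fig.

A ≈ 0.459 μm^(-1/2)

We need A² ∫|f|² dx = 1, taking the integral from −∞ to ∞.
Carrying out the integral gives A² · √(π)·b.
So A² = (√(π)·b)^(−1).
Plugging in b = 2.68 yields A = 0.4588.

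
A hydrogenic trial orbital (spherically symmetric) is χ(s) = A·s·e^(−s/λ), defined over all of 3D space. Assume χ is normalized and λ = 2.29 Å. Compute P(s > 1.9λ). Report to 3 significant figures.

With dV = 4πs²ds, the probability is ∫|χ|² dV over s > 1.9λ.
Normalization gives A² = 1/(3·π·λ^5).
Substituting u = s/λ, A², 4π and the length scale all cancel in the ratio: P = ∫_{1.9}^{∞} u^4·e^(-2·u) du / ∫_{0}^{∞} u^4·e^(-2·u) du.
With ∫ u^4·e^(-2·u) du = -(u^4/2 + u^3 + 3·u^2/2 + 3·u/2 + 3/4)·e^(-2·u) + C, the region integral is ≈ 0.50088 and the full one is 3/4.
This evaluates to P = 0.6678.

P ≈ 0.668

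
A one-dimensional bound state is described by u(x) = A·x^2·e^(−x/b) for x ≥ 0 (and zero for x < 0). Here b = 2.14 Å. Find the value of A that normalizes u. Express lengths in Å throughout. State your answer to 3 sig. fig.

A ≈ 0.172 Å^(-5/2)

Require ∫ |u|² dx = 1 over the whole domain.
The integral (without the A² prefactor) comes out to 3·b^5/4.
Hence A² = 1/[3·b^5/4].
Plugging in b = 2.14 yields A = 0.1724.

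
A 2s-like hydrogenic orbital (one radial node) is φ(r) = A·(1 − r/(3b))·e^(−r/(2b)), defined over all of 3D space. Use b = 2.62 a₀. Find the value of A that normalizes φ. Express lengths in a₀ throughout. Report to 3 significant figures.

We need A² ∫|f|² 4πr² dr = 1, taking the integral from 0 to ∞.
With φ = A·(1 − r/(3b))·e^(−r/(2b)), the integral evaluates to A²·[8·π·b^3/3].
Hence A² = 1/[8·π·b^3/3].
Substituting b = 2.62 gives A² = 0.006637, so A = 0.08147.

A ≈ 0.0815 a₀^(-3/2)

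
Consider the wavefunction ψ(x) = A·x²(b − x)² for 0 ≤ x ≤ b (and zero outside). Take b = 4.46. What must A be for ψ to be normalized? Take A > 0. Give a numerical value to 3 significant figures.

A ≈ 0.0300

Normalization requires ∫|ψ|² dx = 1, integrated from 0 to b.
With ψ = A·x²(b − x)², the integral evaluates to A²·[b^9/630].
With b = 4.46: A² = 0.0009022 and A = 0.03004.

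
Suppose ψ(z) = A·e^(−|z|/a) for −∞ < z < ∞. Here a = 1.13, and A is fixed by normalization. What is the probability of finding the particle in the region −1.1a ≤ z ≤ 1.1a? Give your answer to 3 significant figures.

The probability is P = ∫ |ψ|² dz over [−1.1a, 1.1a].
The normalization integral ∫|ψ|²dz over the whole domain equals a·A², and A² cancels in the ratio.
Both integrals are even about z = 0, so only the z ≥ 0 halves are needed (the factors of 2 cancel). In terms of u = z/a (A² and the length scale cancel between numerator and denominator), P = [∫_{0}^{1.1} e^(-2·u) du] / [∫_{0}^{∞} e^(-2·u) du].
An antiderivative of e^(-2·u) is -e^(-2·u)/2; evaluating from 0 to 1.1 gives 1/2 - e^(-11/5)/2, while the full integral is 1/2.
The result is P = 0.8892.

P ≈ 0.889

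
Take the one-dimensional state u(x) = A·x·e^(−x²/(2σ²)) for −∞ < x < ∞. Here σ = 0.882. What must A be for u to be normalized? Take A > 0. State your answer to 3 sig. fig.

We need A² ∫|f|² dx = 1, taking the integral from −∞ to ∞.
Using the Gaussian integral ∫_{−∞}^{∞} e^(−αx²) dx = √(π/α), with u = A·x·e^(−x²/(2σ²)), the integral evaluates to A²·[√(π)·σ^3/2].
Setting this equal to 1 gives A² = 1/(√(π)·σ^3/2).
With σ = 0.882: A² = 1.645 and A = 1.282.

A ≈ 1.28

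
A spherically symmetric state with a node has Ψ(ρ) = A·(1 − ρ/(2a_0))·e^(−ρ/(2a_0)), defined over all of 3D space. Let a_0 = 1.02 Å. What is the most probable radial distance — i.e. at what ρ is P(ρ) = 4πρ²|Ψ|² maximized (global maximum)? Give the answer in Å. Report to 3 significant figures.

The maximum of P(ρ) = 4πρ²|Ψ|² occurs where its derivative vanishes.
This gives ρ = a_0·(√(5) + 3).
With a_0 = 1.02, the most probable radial distance is 5.341 Å.

ρ ≈ 5.34 Å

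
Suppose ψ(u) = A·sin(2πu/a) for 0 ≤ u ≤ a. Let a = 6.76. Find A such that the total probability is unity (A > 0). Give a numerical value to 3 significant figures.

A ≈ 0.544

We need A² ∫|f|² du = 1, taking the integral from 0 to a.
Using sin²θ = (1 − cos 2θ)/2, the integral (without the A² prefactor) comes out to a/2.
With a = 6.76: A² = 0.2959 and A = 0.5439.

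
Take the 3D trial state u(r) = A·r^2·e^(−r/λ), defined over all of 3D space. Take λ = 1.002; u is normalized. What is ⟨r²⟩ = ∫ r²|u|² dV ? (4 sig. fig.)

The expectation value is the |u|²-weighted average of r^2: ∫ r^2|u|² 4πr² dr.
With ∫₀^∞ r^8 e^(−αr) dr = 8!/α^9, since the A² factors cancel between numerator and denominator, ⟨r²⟩ = 14·λ^2.
Putting λ = 1.002 gives 14.056.

⟨r^2⟩ ≈ 14.06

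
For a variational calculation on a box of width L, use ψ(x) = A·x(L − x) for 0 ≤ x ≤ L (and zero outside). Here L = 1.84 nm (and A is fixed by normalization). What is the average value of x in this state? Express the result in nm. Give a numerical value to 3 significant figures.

⟨x⟩ = ∫ x |ψ|² dx over the full domain.
Evaluating both integrals, ⟨x⟩ = L/2.
With L = 1.84, ⟨x⟩ = 0.9200.

⟨x⟩ ≈ 0.920 nm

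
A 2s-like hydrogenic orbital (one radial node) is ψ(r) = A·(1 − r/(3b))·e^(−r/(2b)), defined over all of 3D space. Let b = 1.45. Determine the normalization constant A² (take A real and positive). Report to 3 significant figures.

Require ∫ |ψ|² 4πr² dr = 1 over the whole domain.
With ∫₀^∞ r^4 e^(−αr) dr = 4!/α^5, ∫|ψ|² 4πr² dr = A²·(8·π·b^3/3).
So A² = (8·π·b^3/3)^(−1).
With b = 1.45: A² = 0.03915 and A = 0.1979.

A^2 ≈ 0.0392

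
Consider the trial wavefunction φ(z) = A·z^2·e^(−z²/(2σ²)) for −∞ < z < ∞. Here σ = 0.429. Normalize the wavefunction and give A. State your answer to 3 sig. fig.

A ≈ 7.20

We need A² ∫|f|² dz = 1, taking the integral from −∞ to ∞.
The integral (without the A² prefactor) comes out to 3·√(π)·σ^5/4.
So A² = (3·√(π)·σ^5/4)^(−1).
With σ = 0.429: A² = 51.77 and A = 7.195.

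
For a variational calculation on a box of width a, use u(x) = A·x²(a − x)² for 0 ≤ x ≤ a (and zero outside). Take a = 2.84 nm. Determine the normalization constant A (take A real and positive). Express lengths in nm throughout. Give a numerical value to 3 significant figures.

Require ∫ |u|² dx = 1 over the whole domain.
Carrying out the integral gives A² · a^9/630.
So A² = (a^9/630)^(−1).
With a = 2.84: A² = 0.05242 and A = 0.2289.

A ≈ 0.229 nm^(-9/2)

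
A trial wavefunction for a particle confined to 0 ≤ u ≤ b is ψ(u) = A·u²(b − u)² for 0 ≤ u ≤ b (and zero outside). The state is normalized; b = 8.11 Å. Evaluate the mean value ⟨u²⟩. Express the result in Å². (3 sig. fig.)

By definition ⟨u²⟩ = ∫ u^2 |ψ(u)|² du.
Expanding the polynomial and integrating term by term, the ratio of the moment integral to the normalization integral gives ⟨u²⟩ = 3·b^2/11.
Putting b = 8.11 gives 17.94.

⟨u^2⟩ ≈ 17.9 Å^2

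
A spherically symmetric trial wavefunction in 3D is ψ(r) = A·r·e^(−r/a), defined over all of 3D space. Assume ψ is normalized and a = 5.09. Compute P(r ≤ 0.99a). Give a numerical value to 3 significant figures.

P ≈ 0.0509

P = ∫ |ψ|² 4πr² dr over r ≤ 0.99a.
The full normalization integral is A²·[3·π·a^5] = 1, fixing A².
Substituting u = r/a, A², 4π and the length scale all cancel in the ratio: P = ∫_{0}^{0.99} u^4·e^(-2·u) du / ∫_{0}^{∞} u^4·e^(-2·u) du.
Using ∫ u^4·e^(-2·u) du = -(u^4/2 + u^3 + 3·u^2/2 + 3·u/2 + 3/4)·e^(-2·u), the numerator is ≈ 0.038150 and the denominator is 3/4.
The region integral divided by the full integral gives P = 0.05087.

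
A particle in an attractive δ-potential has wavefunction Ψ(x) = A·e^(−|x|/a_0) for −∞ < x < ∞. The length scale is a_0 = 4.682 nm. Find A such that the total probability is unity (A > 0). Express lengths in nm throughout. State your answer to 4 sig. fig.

A ≈ 0.4622 nm^(-1/2)

The normalization condition is ∫|Ψ|² dx = 1 from −∞ to ∞.
With ∫₀^∞ x^0 e^(−αx) dx = 0!/α^1, carrying out the integral gives A² · a_0.
Substituting a_0 = 4.682 gives A² = 0.21358, so A = 0.46215.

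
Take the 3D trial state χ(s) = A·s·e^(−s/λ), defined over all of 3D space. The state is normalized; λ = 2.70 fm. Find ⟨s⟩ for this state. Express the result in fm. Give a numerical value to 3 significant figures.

By definition ⟨s⟩ = ∫ s |χ(s)|² 4πs² ds.
Recall ∫₀^∞ s^m e^(−s/β) ds = m!·β^(m+1), evaluating both integrals, ⟨s⟩ = 5·λ/2.
Putting λ = 2.70 gives 6.750.

⟨s⟩ ≈ 6.75 fm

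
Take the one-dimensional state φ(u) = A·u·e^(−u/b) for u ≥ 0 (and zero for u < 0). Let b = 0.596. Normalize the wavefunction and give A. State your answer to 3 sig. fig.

A ≈ 4.35

The normalization condition is ∫|φ|² du = 1 from 0 to ∞.
Using ∫₀^∞ uⁿ e^(−αu) du = n!/αⁿ⁺¹, carrying out the integral gives A² · b^3/4.
Substituting b = 0.596 gives A² = 18.89, so A = 4.347.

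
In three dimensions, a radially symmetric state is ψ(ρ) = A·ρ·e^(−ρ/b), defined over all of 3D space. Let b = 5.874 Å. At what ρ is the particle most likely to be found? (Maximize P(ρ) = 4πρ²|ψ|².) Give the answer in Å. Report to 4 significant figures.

Differentiate P(ρ) = 4πρ²|ψ|² with respect to ρ and set to zero.
This gives ρ = 2·b.
With b = 5.874, the most probable radial distance is 11.748 Å.

ρ ≈ 11.75 Å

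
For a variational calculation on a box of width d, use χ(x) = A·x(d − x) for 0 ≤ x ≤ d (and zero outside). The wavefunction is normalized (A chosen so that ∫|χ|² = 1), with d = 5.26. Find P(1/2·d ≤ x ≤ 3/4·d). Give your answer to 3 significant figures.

P ≈ 0.396

The probability is P = ∫ |χ|² dx over [1/2·d, 3/4·d].
The normalization integral ∫|χ|²dx over the whole domain equals d^5/30·A², and A² cancels in the ratio.
Let u = x/d; then A² and the length scale cancel, so P = ∫_{1/2}^{3/4} u^2·(1 - u)^2 du ÷ ∫_{0}^{1} u^2·(1 - u)^2 du.
Using ∫ u^2·(1 - u)^2 du = u^3·(6·u^2 - 15·u + 10)/30, the numerator is ≈ 0.013216 and the denominator is 1/30.
Evaluating gives P = 203/512.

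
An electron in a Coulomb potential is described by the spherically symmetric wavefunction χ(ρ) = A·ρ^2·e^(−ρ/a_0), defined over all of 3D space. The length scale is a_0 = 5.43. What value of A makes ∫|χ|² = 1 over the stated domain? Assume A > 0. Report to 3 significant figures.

We need A² ∫|f|² 4πρ² dρ = 1, taking the integral from 0 to ∞.
The angular integral contributes 4π, leaving ∫₀^∞ ρ²|χ|² dρ.
The integral (without the A² prefactor) comes out to 45·π·a_0^7/2.
Substituting a_0 = 5.43 gives A² = 1.016E-7, so A = 0.0003188.

A ≈ 0.000319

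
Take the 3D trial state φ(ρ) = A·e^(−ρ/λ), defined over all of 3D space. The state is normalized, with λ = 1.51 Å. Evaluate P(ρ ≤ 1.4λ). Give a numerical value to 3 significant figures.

P ≈ 0.531

P = ∫ |φ|² 4πρ² dρ over ρ ≤ 1.4λ.
A² is fixed by ∫₀^∞ 4πρ²|φ|² dρ = 1, i.e. A² = (π·λ^3)^(−1).
In terms of u = ρ/λ (A², 4π and the length scale all cancel between numerator and denominator), P = [∫_{0}^{1.4} u^2·e^(-2·u) du] / [∫_{0}^{∞} u^2·e^(-2·u) du].
With ∫ u^2·e^(-2·u) du = -(2·u^2 + 2·u + 1)·e^(-2·u)/4 + C, the region integral is 1/4 - 193·e^(-14/5)/100 and the full one is 1/4.
This evaluates to P = 0.5305.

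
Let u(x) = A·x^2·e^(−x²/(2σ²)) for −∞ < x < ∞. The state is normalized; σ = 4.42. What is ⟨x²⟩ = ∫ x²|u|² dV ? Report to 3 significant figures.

⟨x²⟩ = ∫ x^2 |u|² dx over the full domain.
The ratio of the moment integral to the normalization integral gives ⟨x²⟩ = 5·σ^2/2.
Putting σ = 4.42 gives 48.84.

⟨x^2⟩ ≈ 48.8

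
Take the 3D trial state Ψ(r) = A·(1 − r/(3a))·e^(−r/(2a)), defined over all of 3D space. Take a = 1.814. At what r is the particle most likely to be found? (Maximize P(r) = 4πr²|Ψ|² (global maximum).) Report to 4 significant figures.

r ≈ 1.814

Set d/dr [P(r) = 4πr²|Ψ|²] = 0 and solve for r > 0.
This gives r = a.
With a = 1.814, the most probable radial distance is 1.8140.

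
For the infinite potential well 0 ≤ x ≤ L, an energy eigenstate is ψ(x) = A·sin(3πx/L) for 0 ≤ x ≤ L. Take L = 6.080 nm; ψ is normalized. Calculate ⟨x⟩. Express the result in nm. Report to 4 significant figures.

By definition ⟨x⟩ = ∫ x |ψ(x)|² dx.
The ratio of the moment integral to the normalization integral gives ⟨x⟩ = L/2.
Putting L = 6.080 gives 3.0400.

⟨x⟩ ≈ 3.040 nm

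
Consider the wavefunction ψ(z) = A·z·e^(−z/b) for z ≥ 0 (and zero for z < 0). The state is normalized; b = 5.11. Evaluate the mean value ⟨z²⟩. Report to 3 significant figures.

⟨z^2⟩ ≈ 78.3

By definition ⟨z²⟩ = ∫ z^2 |ψ(z)|² dz.
Recall ∫₀^∞ z^m e^(−z/β) dz = m!·β^(m+1), since the A² factors cancel between numerator and denominator, ⟨z²⟩ = 3·b^2.
With b = 5.11, ⟨z^2⟩ = 78.34.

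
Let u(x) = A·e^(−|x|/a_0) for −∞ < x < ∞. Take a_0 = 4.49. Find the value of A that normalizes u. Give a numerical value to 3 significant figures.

A ≈ 0.472

Require ∫ |u|² dx = 1 over the whole domain.
Using ∫₀^∞ xⁿ e^(−αx) dx = n!/αⁿ⁺¹, the integral (without the A² prefactor) comes out to a_0.
Hence A² = 1/[a_0].
Plugging in a_0 = 4.49 yields A = 0.4719.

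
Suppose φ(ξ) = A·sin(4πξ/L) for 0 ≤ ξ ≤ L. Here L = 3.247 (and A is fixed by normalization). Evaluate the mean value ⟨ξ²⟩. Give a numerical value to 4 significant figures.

⟨ξ²⟩ = ∫ ξ^2 |φ|² dξ over the full domain.
With ∫₀^L sin²(nπξ/L) dξ = L/2, evaluating both integrals, ⟨ξ²⟩ = -L^2/(32·π^2) + L^2/3.
Putting L = 3.247 gives 3.4810.

⟨ξ^2⟩ ≈ 3.481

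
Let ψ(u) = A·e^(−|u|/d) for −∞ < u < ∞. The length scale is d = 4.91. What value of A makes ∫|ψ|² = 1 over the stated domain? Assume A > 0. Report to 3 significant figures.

We need A² ∫|f|² du = 1, taking the integral from −∞ to ∞.
With ∫₀^∞ u^0 e^(−αu) du = 0!/α^1, with ψ = A·e^(−|u|/d), the integral evaluates to A²·[d].
Plugging in d = 4.91 yields A = 0.4513.

A ≈ 0.451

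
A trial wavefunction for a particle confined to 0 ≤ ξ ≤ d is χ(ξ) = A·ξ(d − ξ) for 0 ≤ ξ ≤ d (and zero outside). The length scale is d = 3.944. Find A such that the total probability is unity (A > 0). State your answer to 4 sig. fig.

Normalization requires ∫|χ|² dξ = 1, integrated from 0 to d.
Expanding the polynomial and integrating term by term, the integral (without the A² prefactor) comes out to d^5/30.
With d = 3.944: A² = 0.031437 and A = 0.17730.

A ≈ 0.1773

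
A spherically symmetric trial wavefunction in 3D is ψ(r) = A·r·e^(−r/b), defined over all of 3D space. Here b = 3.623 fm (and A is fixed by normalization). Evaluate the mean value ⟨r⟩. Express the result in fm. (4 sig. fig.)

⟨r⟩ ≈ 9.058 fm

The expectation value is the |ψ|²-weighted average of r: ∫ r|ψ|² 4πr² dr.
Evaluating both integrals, ⟨r⟩ = 5·b/2.
With b = 3.623, ⟨r⟩ = 9.0575.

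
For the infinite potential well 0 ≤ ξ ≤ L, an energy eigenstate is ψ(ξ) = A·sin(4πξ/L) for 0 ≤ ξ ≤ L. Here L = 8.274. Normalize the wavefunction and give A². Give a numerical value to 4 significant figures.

A^2 ≈ 0.2417

We need A² ∫|f|² dξ = 1, taking the integral from 0 to L.
Using sin²θ = (1 − cos 2θ)/2, ∫|ψ|² dξ = A²·(L/2).
Setting this equal to 1 gives A² = 1/(L/2).
Plugging in L = 8.274 yields A = 0.49165.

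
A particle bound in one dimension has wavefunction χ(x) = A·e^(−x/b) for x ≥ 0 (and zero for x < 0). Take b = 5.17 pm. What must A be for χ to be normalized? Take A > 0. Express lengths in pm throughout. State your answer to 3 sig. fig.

A ≈ 0.622 pm^(-1/2)

We need A² ∫|f|² dx = 1, taking the integral from 0 to ∞.
Carrying out the integral gives A² · b/2.
Hence A² = 1/[b/2].
Substituting b = 5.17 gives A² = 0.3868, so A = 0.6220.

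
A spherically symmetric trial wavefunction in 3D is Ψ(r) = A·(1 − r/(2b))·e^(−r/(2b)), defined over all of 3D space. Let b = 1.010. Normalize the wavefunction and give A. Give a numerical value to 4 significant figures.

A ≈ 0.1965

The normalization condition is ∫|Ψ|² 4πr² dr = 1 from 0 to ∞.
∫|Ψ|² 4πr² dr = A²·(8·π·b^3).
Hence A² = 1/[8·π·b^3].
Substituting b = 1.010 gives A² = 0.038619, so A = 0.19652.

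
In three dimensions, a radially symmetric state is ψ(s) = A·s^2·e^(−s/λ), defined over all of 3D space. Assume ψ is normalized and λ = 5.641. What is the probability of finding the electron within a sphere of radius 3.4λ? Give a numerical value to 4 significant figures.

P ≈ 0.5201

P = ∫ |ψ|² 4πs² ds over s ≤ 3.4λ.
Normalization gives A² = 1/(45·π·λ^7/2).
Let u = s/λ; then A², 4π and the length scale all cancel, so P = ∫_{0}^{3.4} u^6·e^(-2·u) du ÷ ∫_{0}^{∞} u^6·e^(-2·u) du.
An antiderivative of u^6·e^(-2·u) is -(4·u^6 + 12·u^5 + 30·u^4 + 60·u^3 + 90·u^2 + 90·u + 45)·e^(-2·u)/8; evaluating from 0 to 3.4 gives ≈ 2.92547, while the full integral is 45/8.
Taking the ratio yields P = 0.52008.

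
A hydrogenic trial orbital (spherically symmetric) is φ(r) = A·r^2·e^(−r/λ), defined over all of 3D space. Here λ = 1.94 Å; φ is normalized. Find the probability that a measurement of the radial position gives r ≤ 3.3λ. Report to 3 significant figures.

Integrate the radial probability density 4πr²|φ|² over r ≤ 3.3λ.
A² is fixed by ∫₀^∞ 4πr²|φ|² dr = 1, i.e. A² = (45·π·λ^7/2)^(−1).
Let u = r/λ; then A², 4π and the length scale all cancel, so P = ∫_{0}^{3.3} u^6·e^(-2·u) du ÷ ∫_{0}^{∞} u^6·e^(-2·u) du.
An antiderivative of u^6·e^(-2·u) is -(4·u^6 + 12·u^5 + 30·u^4 + 60·u^3 + 90·u^2 + 90·u + 45)·e^(-2·u)/8; evaluating from 0 to 3.3 gives ≈ 2.7515, while the full integral is 45/8.
The region integral divided by the full integral gives P = 0.4892.

P ≈ 0.489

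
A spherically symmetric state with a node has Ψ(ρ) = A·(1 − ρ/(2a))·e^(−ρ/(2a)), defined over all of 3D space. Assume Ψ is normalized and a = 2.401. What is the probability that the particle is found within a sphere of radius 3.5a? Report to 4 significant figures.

Integrate the radial probability density 4πρ²|Ψ|² over ρ ≤ 3.5a.
A² is fixed by ∫₀^∞ 4πρ²|Ψ|² dρ = 1, i.e. A² = (8·π·a^3)^(−1).
Substituting u = ρ/a, A², 4π and the length scale all cancel in the ratio: P = ∫_{0}^{3.5} u^2·(1 - u/2)^2·e^(-u) du / ∫_{0}^{∞} u^2·(1 - u/2)^2·e^(-u) du.
Using ∫ u^2·(1 - u/2)^2·e^(-u) du = -(u^4/4 + u^2 + 2·u + 2)·e^(-u), the numerator is 2 - 3761·e^(-7/2)/64 and the denominator is 2.
The region integral divided by the full integral gives P = 0.11272.

P ≈ 0.1127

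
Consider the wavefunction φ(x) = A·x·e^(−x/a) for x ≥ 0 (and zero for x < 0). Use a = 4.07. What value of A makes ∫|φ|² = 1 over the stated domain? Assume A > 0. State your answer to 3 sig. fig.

The normalization condition is ∫|φ|² dx = 1 from 0 to ∞.
The integral (without the A² prefactor) comes out to a^3/4.
Setting this equal to 1 gives A² = 1/(a^3/4).
Plugging in a = 4.07 yields A = 0.2436.

A ≈ 0.244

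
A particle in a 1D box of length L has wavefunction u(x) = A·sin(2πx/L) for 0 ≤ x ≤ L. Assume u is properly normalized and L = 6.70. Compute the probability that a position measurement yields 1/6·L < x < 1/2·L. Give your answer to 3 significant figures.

P ≈ 0.402

P = ∫_{1/6·L}^{1/2·L} |u(x)|² dx.
Since A² = 1/(L/2), this is the region integral divided by the full normalization integral.
Let t = x/L; then A² and the length scale cancel, so P = ∫_{1/6}^{1/2} sin(2·π·t)^2 dt ÷ ∫_{0}^{1} sin(2·π·t)^2 dt.
Using ∫ sin(2·π·t)^2 dt = t/2 - sin(4·π·t)/(8·π), the numerator is √(3)/(16·π) + 1/6 and the denominator is 1/2.
This works out to P = (√(3)/8 + π/3)/π.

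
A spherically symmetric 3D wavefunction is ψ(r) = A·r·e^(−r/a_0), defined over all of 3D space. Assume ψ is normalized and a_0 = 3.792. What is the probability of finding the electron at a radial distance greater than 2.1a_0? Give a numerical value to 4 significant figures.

With dV = 4πr²dr, the probability is ∫|ψ|² dV over r > 2.1a_0.
A² is fixed by ∫₀^∞ 4πr²|ψ|² dr = 1, i.e. A² = (3·π·a_0^5)^(−1).
Let u = r/a_0; then A², 4π and the length scale all cancel, so P = ∫_{2.1}^{∞} u^4·e^(-2·u) du ÷ ∫_{0}^{∞} u^4·e^(-2·u) du.
An antiderivative of u^4·e^(-2·u) is -(u^4/2 + u^3 + 3·u^2/2 + 3·u/2 + 3/4)·e^(-2·u); evaluating from 2.1 to ∞ gives ≈ 0.442370, while the full integral is 3/4.
Taking the ratio yields P = 0.58983.

P ≈ 0.5898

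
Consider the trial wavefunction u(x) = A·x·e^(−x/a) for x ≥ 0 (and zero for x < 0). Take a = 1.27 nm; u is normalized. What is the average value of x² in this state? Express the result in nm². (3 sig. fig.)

⟨x^2⟩ ≈ 4.84 nm^2

⟨x²⟩ = ∫ x^2 |u|² dx over the full domain.
The ratio of the moment integral to the normalization integral gives ⟨x²⟩ = 3·a^2.
With a = 1.27, ⟨x^2⟩ = 4.839.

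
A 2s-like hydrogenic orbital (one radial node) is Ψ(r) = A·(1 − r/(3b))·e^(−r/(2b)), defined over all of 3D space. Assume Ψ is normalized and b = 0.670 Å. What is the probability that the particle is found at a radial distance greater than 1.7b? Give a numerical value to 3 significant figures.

P ≈ 0.712

Integrate the radial probability density 4πr²|Ψ|² over r > 1.7b.
Normalization gives A² = 1/(8·π·b^3/3).
Let u = r/b; then A², 4π and the length scale all cancel, so P = ∫_{1.7}^{∞} u^2·(1 - u/3)^2·e^(-u) du ÷ ∫_{0}^{∞} u^2·(1 - u/3)^2·e^(-u) du.
An antiderivative of u^2·(1 - u/3)^2·e^(-u) is (-u^4 + 2·u^3 - 3·u^2 - 6·u - 6)·e^(-u)/9; evaluating from 1.7 to ∞ gives ≈ 0.47490, while the full integral is 2/3.
Taking the ratio yields P = 0.7123.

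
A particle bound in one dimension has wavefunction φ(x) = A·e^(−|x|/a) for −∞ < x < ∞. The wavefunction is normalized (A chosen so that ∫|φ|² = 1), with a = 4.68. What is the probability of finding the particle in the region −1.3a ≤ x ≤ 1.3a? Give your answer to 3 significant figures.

The probability is P = ∫ |φ|² dx over [−1.3a, 1.3a].
Since A² = 1/(a), this is the region integral divided by the full normalization integral.
By symmetry take twice the x ≥ 0 contribution in numerator and denominator; the 2's cancel. Substituting u = x/a, A² and the length scale cancel in the ratio: P = ∫_{0}^{1.3} e^(-2·u) du / ∫_{0}^{∞} e^(-2·u) du.
With ∫ e^(-2·u) du = -e^(-2·u)/2 + C, the region integral is 1/2 - e^(-13/5)/2 and the full one is 1/2.
Evaluating gives P = 0.9257.

P ≈ 0.926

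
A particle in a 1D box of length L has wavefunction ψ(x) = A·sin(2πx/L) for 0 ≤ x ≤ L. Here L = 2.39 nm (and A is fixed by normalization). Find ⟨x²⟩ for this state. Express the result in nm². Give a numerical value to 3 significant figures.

The expectation value is the |ψ|²-weighted average of x^2: ∫ x^2|ψ|² dx.
With ∫₀^L sin²(nπx/L) dx = L/2, since the A² factors cancel between numerator and denominator, ⟨x²⟩ = -L^2/(8·π^2) + L^2/3.
With L = 2.39, ⟨x^2⟩ = 1.832.

⟨x^2⟩ ≈ 1.83 nm^2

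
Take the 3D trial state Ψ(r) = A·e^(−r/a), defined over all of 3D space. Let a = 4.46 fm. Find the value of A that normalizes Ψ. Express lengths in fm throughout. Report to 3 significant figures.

Normalization requires ∫|Ψ|² 4πr² dr = 1, integrated from 0 to ∞.
With ∫₀^∞ r^2 e^(−αr) dr = 2!/α^3, ∫|Ψ|² 4πr² dr = A²·(π·a^3).
Setting this equal to 1 gives A² = 1/(π·a^3).
With a = 4.46: A² = 0.003588 and A = 0.05990.

A ≈ 0.0599 fm^(-3/2)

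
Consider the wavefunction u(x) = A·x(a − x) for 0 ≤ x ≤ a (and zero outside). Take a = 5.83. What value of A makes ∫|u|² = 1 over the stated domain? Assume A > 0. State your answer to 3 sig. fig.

A ≈ 0.0667

The normalization condition is ∫|u|² dx = 1 from 0 to a.
∫|u|² dx = A²·(a^5/30).
Setting this equal to 1 gives A² = 1/(a^5/30).
Plugging in a = 5.83 yields A = 0.06674.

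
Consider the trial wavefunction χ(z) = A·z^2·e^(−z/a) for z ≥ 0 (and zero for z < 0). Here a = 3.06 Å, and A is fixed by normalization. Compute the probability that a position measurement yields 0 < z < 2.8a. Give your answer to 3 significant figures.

P ≈ 0.658

The probability is P = ∫ |χ|² dz over [0, 2.8a].
With A² fixed by ∫|χ|² = 1, i.e. A² = (3·a^5/4)^(−1), substitute and integrate.
Let u = z/a; then A² and the length scale cancel, so P = ∫_{0}^{2.8} u^4·e^(-2·u) du ÷ ∫_{0}^{∞} u^4·e^(-2·u) du.
With ∫ u^4·e^(-2·u) du = -(u^4/2 + u^3 + 3·u^2/2 + 3·u/2 + 3/4)·e^(-2·u) + C, the region integral is ≈ 0.49339 and the full one is 3/4.
This works out to P = 0.6578.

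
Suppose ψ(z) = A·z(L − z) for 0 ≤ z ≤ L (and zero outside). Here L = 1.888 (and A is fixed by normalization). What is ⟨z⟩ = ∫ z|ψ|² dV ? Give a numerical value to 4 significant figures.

The expectation value is the |ψ|²-weighted average of z: ∫ z|ψ|² dz.
Expanding the polynomial and integrating term by term, since the A² factors cancel between numerator and denominator, ⟨z⟩ = L/2.
With L = 1.888, ⟨z⟩ = 0.94400.

⟨z⟩ ≈ 0.9440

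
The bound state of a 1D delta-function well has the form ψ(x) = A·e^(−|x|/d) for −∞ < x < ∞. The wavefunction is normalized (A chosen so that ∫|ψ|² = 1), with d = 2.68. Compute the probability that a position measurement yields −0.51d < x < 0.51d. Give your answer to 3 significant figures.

P = ∫_{−0.51d}^{0.51d} |ψ(x)|² dx.
Since A² = 1/(d), this is the region integral divided by the full normalization integral.
Both integrals are even about x = 0, so only the x ≥ 0 halves are needed (the factors of 2 cancel). Substituting u = x/d, A² and the length scale cancel in the ratio: P = ∫_{0}^{0.51} e^(-2·u) du / ∫_{0}^{∞} e^(-2·u) du.
An antiderivative of e^(-2·u) is -e^(-2·u)/2; evaluating from 0 to 0.51 gives 1/2 - e^(-51/50)/2, while the full integral is 1/2.
Taking the ratio, P = 0.6394.

P ≈ 0.639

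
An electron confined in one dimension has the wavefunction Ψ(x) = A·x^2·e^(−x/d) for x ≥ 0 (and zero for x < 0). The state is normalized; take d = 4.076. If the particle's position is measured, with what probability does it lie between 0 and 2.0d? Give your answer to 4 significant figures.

P = ∫_{0}^{2.0d} |Ψ(x)|² dx.
Since A² = 1/(3·d^5/4), this is the region integral divided by the full normalization integral.
Let u = x/d; then A² and the length scale cancel, so P = ∫_{0}^{2.0} u^4·e^(-2·u) du ÷ ∫_{0}^{∞} u^4·e^(-2·u) du.
With ∫ u^4·e^(-2·u) du = -(u^4/2 + u^3 + 3·u^2/2 + 3·u/2 + 3/4)·e^(-2·u) + C, the region integral is 3/4 - 103·e^(-4)/4 and the full one is 3/4.
Evaluating gives P = 0.37116.

P ≈ 0.3712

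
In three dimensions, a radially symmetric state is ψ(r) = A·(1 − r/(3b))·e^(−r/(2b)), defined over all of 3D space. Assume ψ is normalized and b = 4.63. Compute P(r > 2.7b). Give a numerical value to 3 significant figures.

P = ∫ |ψ|² 4πr² dr over r > 2.7b.
A² is fixed by ∫₀^∞ 4πr²|ψ|² dr = 1, i.e. A² = (8·π·b^3/3)^(−1).
In terms of u = r/b (A², 4π and the length scale all cancel between numerator and denominator), P = [∫_{2.7}^{∞} u^2·(1 - u/3)^2·e^(-u) du] / [∫_{0}^{∞} u^2·(1 - u/3)^2·e^(-u) du].
An antiderivative of u^2·(1 - u/3)^2·e^(-u) is (-u^4 + 2·u^3 - 3·u^2 - 6·u - 6)·e^(-u)/9; evaluating from 2.7 to ∞ gives ≈ 0.43197, while the full integral is 2/3.
This evaluates to P = 0.6480.

P ≈ 0.648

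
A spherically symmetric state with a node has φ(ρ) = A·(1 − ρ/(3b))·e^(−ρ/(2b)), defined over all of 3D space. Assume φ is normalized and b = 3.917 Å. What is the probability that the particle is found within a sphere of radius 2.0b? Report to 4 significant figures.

P = ∫ |φ|² 4πρ² dρ over ρ ≤ 2.0b.
The full normalization integral is A²·[8·π·b^3/3] = 1, fixing A².
In terms of u = ρ/b (A², 4π and the length scale all cancel between numerator and denominator), P = [∫_{0}^{2.0} u^2·(1 - u/3)^2·e^(-u) du] / [∫_{0}^{∞} u^2·(1 - u/3)^2·e^(-u) du].
An antiderivative of u^2·(1 - u/3)^2·e^(-u) is (-u^4 + 2·u^3 - 3·u^2 - 6·u - 6)·e^(-u)/9; evaluating from 0 to 2.0 gives 2/3 - 10·e^(-2)/3, while the full integral is 2/3.
The region integral divided by the full integral gives P = 0.32332.

P ≈ 0.3233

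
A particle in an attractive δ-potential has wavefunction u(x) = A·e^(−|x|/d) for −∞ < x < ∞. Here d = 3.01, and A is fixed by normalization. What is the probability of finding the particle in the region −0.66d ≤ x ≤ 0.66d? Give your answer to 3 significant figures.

P = ∫_{−0.66d}^{0.66d} |u(x)|² dx.
Since A² = 1/(d), this is the region integral divided by the full normalization integral.
Both integrals are even about x = 0, so only the x ≥ 0 halves are needed (the factors of 2 cancel). Substituting t = x/d, A² and the length scale cancel in the ratio: P = ∫_{0}^{0.66} e^(-2·t) dt / ∫_{0}^{∞} e^(-2·t) dt.
With ∫ e^(-2·t) dt = -e^(-2·t)/2 + C, the region integral is 1/2 - e^(-33/25)/2 and the full one is 1/2.
This works out to P = 0.7329.

P ≈ 0.733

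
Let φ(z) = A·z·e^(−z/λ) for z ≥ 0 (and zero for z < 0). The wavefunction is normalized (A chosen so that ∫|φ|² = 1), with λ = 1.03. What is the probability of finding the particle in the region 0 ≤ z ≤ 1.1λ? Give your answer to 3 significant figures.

P ≈ 0.377

P = ∫_{0}^{1.1λ} |φ(z)|² dz.
The normalization integral ∫|φ|²dz over the whole domain equals λ^3/4·A², and A² cancels in the ratio.
In terms of u = z/λ (A² and the length scale cancel between numerator and denominator), P = [∫_{0}^{1.1} u^2·e^(-2·u) du] / [∫_{0}^{∞} u^2·e^(-2·u) du].
Using ∫ u^2·e^(-2·u) du = -(2·u^2 + 2·u + 1)·e^(-2·u)/4, the numerator is 1/4 - 281·e^(-11/5)/200 and the denominator is 1/4.
The result is P = 0.3773.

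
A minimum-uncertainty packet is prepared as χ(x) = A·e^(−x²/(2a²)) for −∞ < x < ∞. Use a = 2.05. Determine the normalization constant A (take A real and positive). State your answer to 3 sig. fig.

A ≈ 0.525

Require ∫ |χ|² dx = 1 over the whole domain.
Differentiating ∫e^(−αx²) dx = √(π/α) under α to get the higher moments, carrying out the integral gives A² · √(π)·a.
Substituting a = 2.05 gives A² = 0.2752, so A = 0.5246.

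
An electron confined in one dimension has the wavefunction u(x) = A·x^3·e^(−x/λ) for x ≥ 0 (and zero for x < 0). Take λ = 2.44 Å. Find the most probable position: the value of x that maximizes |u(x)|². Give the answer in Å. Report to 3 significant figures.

Differentiate |u(x)|² with respect to x and set to zero.
Solving yields x = 3·λ.
With λ = 2.44, the most probable position is 7.320 Å.

x ≈ 7.32 Å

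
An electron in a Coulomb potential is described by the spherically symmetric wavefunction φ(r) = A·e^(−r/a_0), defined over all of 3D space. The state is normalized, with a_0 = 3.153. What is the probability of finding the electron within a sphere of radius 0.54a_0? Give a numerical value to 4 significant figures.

P = ∫ |φ|² 4πr² dr over r ≤ 0.54a_0.
A² is fixed by ∫₀^∞ 4πr²|φ|² dr = 1, i.e. A² = (π·a_0^3)^(−1).
In terms of u = r/a_0 (A², 4π and the length scale all cancel between numerator and denominator), P = [∫_{0}^{0.54} u^2·e^(-2·u) du] / [∫_{0}^{∞} u^2·e^(-2·u) du].
Using ∫ u^2·e^(-2·u) du = -(2·u^2 + 2·u + 1)·e^(-2·u)/4, the numerator is 1/4 - 3329·e^(-27/25)/5000 and the denominator is 1/4.
The region integral divided by the full integral gives P = 0.095589.

P ≈ 0.09559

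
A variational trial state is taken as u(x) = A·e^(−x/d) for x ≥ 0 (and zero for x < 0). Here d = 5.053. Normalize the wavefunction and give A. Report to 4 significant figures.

We need A² ∫|f|² dx = 1, taking the integral from 0 to ∞.
∫|u|² dx = A²·(d/2).
So A² = (d/2)^(−1).
With d = 5.053: A² = 0.39580 and A = 0.62913.

A ≈ 0.6291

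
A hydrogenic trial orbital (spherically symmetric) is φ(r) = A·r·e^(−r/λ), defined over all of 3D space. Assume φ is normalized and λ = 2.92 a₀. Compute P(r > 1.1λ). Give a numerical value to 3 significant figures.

P ≈ 0.928

Integrate the radial probability density 4πr²|φ|² over r > 1.1λ.
A² is fixed by ∫₀^∞ 4πr²|φ|² dr = 1, i.e. A² = (3·π·λ^5)^(−1).
Substituting u = r/λ, A², 4π and the length scale all cancel in the ratio: P = ∫_{1.1}^{∞} u^4·e^(-2·u) du / ∫_{0}^{∞} u^4·e^(-2·u) du.
Using ∫ u^4·e^(-2·u) du = -(u^4/2 + u^3 + 3·u^2/2 + 3·u/2 + 3/4)·e^(-2·u), the numerator is ≈ 0.69563 and the denominator is 3/4.
Taking the ratio yields P = 0.9275.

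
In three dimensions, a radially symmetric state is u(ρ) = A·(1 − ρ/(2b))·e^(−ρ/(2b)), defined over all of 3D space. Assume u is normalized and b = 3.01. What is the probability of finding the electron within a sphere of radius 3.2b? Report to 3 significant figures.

P ≈ 0.0858

P = ∫ |u|² 4πρ² dρ over ρ ≤ 3.2b.
The full normalization integral is A²·[8·π·b^3] = 1, fixing A².
Substituting t = ρ/b, A², 4π and the length scale all cancel in the ratio: P = ∫_{0}^{3.2} t^2·(1 - t/2)^2·e^(-t) dt / ∫_{0}^{∞} t^2·(1 - t/2)^2·e^(-t) dt.
Using ∫ t^2·(1 - t/2)^2·e^(-t) dt = -(t^4/4 + t^2 + 2·t + 2)·e^(-t), the numerator is ≈ 0.17164 and the denominator is 2.
Taking the ratio yields P = 0.08582.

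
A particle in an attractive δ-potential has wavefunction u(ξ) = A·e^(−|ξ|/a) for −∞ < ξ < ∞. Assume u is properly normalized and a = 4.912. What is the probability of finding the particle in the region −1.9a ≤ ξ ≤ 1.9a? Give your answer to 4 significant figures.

P ≈ 0.9776

P = ∫_{−1.9a}^{1.9a} |u(ξ)|² dξ.
The normalization integral ∫|u|²dξ over the whole domain equals a·A², and A² cancels in the ratio.
Both integrals are even about ξ = 0, so only the ξ ≥ 0 halves are needed (the factors of 2 cancel). Let t = ξ/a; then A² and the length scale cancel, so P = ∫_{0}^{1.9} e^(-2·t) dt ÷ ∫_{0}^{∞} e^(-2·t) dt.
An antiderivative of e^(-2·t) is -e^(-2·t)/2; evaluating from 0 to 1.9 gives 1/2 - e^(-19/5)/2, while the full integral is 1/2.
Taking the ratio, P = 0.97763.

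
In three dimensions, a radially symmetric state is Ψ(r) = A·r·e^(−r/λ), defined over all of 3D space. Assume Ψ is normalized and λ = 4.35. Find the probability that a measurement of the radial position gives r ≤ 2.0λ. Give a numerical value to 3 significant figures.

P ≈ 0.371

P = ∫ |Ψ|² 4πr² dr over r ≤ 2.0λ.
Normalization gives A² = 1/(3·π·λ^5).
Substituting u = r/λ, A², 4π and the length scale all cancel in the ratio: P = ∫_{0}^{2.0} u^4·e^(-2·u) du / ∫_{0}^{∞} u^4·e^(-2·u) du.
With ∫ u^4·e^(-2·u) du = -(u^4/2 + u^3 + 3·u^2/2 + 3·u/2 + 3/4)·e^(-2·u) + C, the region integral is 3/4 - 103·e^(-4)/4 and the full one is 3/4.
Taking the ratio yields P = 0.3712.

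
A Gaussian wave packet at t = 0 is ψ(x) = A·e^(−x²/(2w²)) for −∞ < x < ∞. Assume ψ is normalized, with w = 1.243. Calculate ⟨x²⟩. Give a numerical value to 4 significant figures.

The expectation value is the |ψ|²-weighted average of x^2: ∫ x^2|ψ|² dx.
Evaluating both integrals, ⟨x²⟩ = w^2/2.
Putting w = 1.243 gives 0.77252.

⟨x^2⟩ ≈ 0.7725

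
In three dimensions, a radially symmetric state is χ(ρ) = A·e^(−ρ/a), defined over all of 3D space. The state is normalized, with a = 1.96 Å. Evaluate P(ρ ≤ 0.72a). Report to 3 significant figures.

P ≈ 0.176

Integrate the radial probability density 4πρ²|χ|² over ρ ≤ 0.72a.
A² is fixed by ∫₀^∞ 4πρ²|χ|² dρ = 1, i.e. A² = (π·a^3)^(−1).
Substituting u = ρ/a, A², 4π and the length scale all cancel in the ratio: P = ∫_{0}^{0.72} u^2·e^(-2·u) du / ∫_{0}^{∞} u^2·e^(-2·u) du.
With ∫ u^2·e^(-2·u) du = -(2·u^2 + 2·u + 1)·e^(-2·u)/4 + C, the region integral is 1/4 - 2173·e^(-36/25)/2500 and the full one is 1/4.
The region integral divided by the full integral gives P = 0.1762.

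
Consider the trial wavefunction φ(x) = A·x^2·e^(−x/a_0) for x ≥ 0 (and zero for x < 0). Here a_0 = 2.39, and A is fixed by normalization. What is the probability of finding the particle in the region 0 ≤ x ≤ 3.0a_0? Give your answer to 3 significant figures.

|φ|² is the probability density, so P = ∫_{0}^{3.0a_0} |φ|² dx.
Since A² = 1/(3·a_0^5/4), this is the region integral divided by the full normalization integral.
In terms of u = x/a_0 (A² and the length scale cancel between numerator and denominator), P = [∫_{0}^{3.0} u^4·e^(-2·u) du] / [∫_{0}^{∞} u^4·e^(-2·u) du].
With ∫ u^4·e^(-2·u) du = -(u^4/2 + u^3 + 3·u^2/2 + 3·u/2 + 3/4)·e^(-2·u) + C, the region integral is 3/4 - 345·e^(-6)/4 and the full one is 3/4.
This works out to P = 0.7149.

P ≈ 0.715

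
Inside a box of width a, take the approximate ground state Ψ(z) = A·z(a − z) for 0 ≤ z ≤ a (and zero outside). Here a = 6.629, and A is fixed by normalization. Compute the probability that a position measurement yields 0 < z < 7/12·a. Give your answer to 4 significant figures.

|Ψ|² is the probability density, so P = ∫_{0}^{7/12·a} |Ψ|² dz.
Since A² = 1/(a^5/30), this is the region integral divided by the full normalization integral.
Substituting u = z/a, A² and the length scale cancel in the ratio: P = ∫_{0}^{7/12} u^2·(1 - u)^2 du / ∫_{0}^{1} u^2·(1 - u)^2 du.
Using ∫ u^2·(1 - u)^2 du = u^3·(6·u^2 - 15·u + 10)/30, the numerator is ≈ 0.0217794 and the denominator is 1/30.
Evaluating gives P = 0.65338.

P ≈ 0.6534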